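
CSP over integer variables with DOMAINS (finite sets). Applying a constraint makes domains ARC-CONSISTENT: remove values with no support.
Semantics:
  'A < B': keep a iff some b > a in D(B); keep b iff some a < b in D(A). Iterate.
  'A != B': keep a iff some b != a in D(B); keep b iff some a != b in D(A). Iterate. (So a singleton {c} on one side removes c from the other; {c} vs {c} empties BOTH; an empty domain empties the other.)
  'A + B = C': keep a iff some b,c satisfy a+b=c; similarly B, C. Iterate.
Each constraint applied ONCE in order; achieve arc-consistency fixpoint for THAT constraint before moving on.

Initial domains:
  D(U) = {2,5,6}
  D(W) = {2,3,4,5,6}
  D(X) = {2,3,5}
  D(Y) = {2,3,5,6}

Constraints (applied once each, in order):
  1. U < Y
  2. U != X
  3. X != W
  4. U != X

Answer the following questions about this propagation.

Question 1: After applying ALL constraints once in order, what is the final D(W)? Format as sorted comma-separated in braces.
Answer: {2,3,4,5,6}

Derivation:
Constraint 1 (U < Y) on D(U)={2,5,6} D(Y)={2,3,5,6}: U {2,5,6}->{2,5}; Y {2,3,5,6}->{3,5,6}
Constraint 2 (U != X) on D(U)={2,5} D(X)={2,3,5}: no change
Constraint 3 (X != W) on D(X)={2,3,5} D(W)={2,3,4,5,6}: no change
Constraint 4 (U != X) on D(U)={2,5} D(X)={2,3,5}: no change
So after all 4 constraints: D(W) = {2,3,4,5,6}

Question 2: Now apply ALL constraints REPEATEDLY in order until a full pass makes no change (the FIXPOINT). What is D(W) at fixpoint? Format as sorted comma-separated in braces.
Answer: {2,3,4,5,6}

Derivation:
pass 0 (initial): D(W)={2,3,4,5,6}
pass 1: U {2,5,6}->{2,5}; Y {2,3,5,6}->{3,5,6}
pass 2: no change
Fixpoint after 2 passes: D(W) = {2,3,4,5,6}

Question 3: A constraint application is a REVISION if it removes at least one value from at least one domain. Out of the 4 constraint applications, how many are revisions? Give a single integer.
Constraint 1 (U < Y) on D(U)={2,5,6} D(Y)={2,3,5,6}: U {2,5,6}->{2,5}; Y {2,3,5,6}->{3,5,6} => REVISION
Constraint 2 (U != X) on D(U)={2,5} D(X)={2,3,5}: no change => not a revision
Constraint 3 (X != W) on D(X)={2,3,5} D(W)={2,3,4,5,6}: no change => not a revision
Constraint 4 (U != X) on D(U)={2,5} D(X)={2,3,5}: no change => not a revision
Total revisions = 1

Answer: 1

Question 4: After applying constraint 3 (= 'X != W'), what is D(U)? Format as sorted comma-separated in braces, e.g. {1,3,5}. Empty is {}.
Constraint 1 (U < Y) on D(U)={2,5,6} D(Y)={2,3,5,6}: U {2,5,6}->{2,5}; Y {2,3,5,6}->{3,5,6}
Constraint 2 (U != X) on D(U)={2,5} D(X)={2,3,5}: no change
Constraint 3 (X != W) on D(X)={2,3,5} D(W)={2,3,4,5,6}: no change
So after constraint 3: D(U) = {2,5}

Answer: {2,5}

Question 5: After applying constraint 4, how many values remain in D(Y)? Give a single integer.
Constraint 1 (U < Y) on D(U)={2,5,6} D(Y)={2,3,5,6}: U {2,5,6}->{2,5}; Y {2,3,5,6}->{3,5,6}
Constraint 2 (U != X) on D(U)={2,5} D(X)={2,3,5}: no change
Constraint 3 (X != W) on D(X)={2,3,5} D(W)={2,3,4,5,6}: no change
Constraint 4 (U != X) on D(U)={2,5} D(X)={2,3,5}: no change
So after constraint 4: D(Y)={3,5,6}, size = 3

Answer: 3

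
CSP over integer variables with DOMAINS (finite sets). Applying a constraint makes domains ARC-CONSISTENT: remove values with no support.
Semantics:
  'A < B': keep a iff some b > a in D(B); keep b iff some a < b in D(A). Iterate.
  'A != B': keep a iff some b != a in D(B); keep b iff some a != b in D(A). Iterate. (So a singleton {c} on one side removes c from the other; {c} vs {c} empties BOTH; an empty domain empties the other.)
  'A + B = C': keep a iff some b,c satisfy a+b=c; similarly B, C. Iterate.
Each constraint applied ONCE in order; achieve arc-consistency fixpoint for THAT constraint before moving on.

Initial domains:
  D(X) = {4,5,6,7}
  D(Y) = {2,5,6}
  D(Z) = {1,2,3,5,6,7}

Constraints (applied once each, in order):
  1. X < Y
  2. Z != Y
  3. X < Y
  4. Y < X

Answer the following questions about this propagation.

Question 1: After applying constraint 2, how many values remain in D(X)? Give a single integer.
Answer: 2

Derivation:
Constraint 1 (X < Y) on D(X)={4,5,6,7} D(Y)={2,5,6}: X {4,5,6,7}->{4,5}; Y {2,5,6}->{5,6}
Constraint 2 (Z != Y) on D(Z)={1,2,3,5,6,7} D(Y)={5,6}: no change
So after constraint 2: D(X)={4,5}, size = 2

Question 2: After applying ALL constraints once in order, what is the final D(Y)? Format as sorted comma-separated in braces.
Constraint 1 (X < Y) on D(X)={4,5,6,7} D(Y)={2,5,6}: X {4,5,6,7}->{4,5}; Y {2,5,6}->{5,6}
Constraint 2 (Z != Y) on D(Z)={1,2,3,5,6,7} D(Y)={5,6}: no change
Constraint 3 (X < Y) on D(X)={4,5} D(Y)={5,6}: no change
Constraint 4 (Y < X) on D(Y)={5,6} D(X)={4,5}: Y {5,6}->{}; X {4,5}->{}
So after all 4 constraints: D(Y) = {}

Answer: {}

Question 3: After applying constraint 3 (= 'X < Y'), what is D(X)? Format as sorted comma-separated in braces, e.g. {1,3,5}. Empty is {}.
Answer: {4,5}

Derivation:
Constraint 1 (X < Y) on D(X)={4,5,6,7} D(Y)={2,5,6}: X {4,5,6,7}->{4,5}; Y {2,5,6}->{5,6}
Constraint 2 (Z != Y) on D(Z)={1,2,3,5,6,7} D(Y)={5,6}: no change
Constraint 3 (X < Y) on D(X)={4,5} D(Y)={5,6}: no change
So after constraint 3: D(X) = {4,5}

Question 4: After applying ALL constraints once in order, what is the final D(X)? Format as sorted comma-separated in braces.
Answer: {}

Derivation:
Constraint 1 (X < Y) on D(X)={4,5,6,7} D(Y)={2,5,6}: X {4,5,6,7}->{4,5}; Y {2,5,6}->{5,6}
Constraint 2 (Z != Y) on D(Z)={1,2,3,5,6,7} D(Y)={5,6}: no change
Constraint 3 (X < Y) on D(X)={4,5} D(Y)={5,6}: no change
Constraint 4 (Y < X) on D(Y)={5,6} D(X)={4,5}: Y {5,6}->{}; X {4,5}->{}
So after all 4 constraints: D(X) = {}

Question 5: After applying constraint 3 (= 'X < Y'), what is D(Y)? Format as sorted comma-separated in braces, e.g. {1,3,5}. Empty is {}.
Constraint 1 (X < Y) on D(X)={4,5,6,7} D(Y)={2,5,6}: X {4,5,6,7}->{4,5}; Y {2,5,6}->{5,6}
Constraint 2 (Z != Y) on D(Z)={1,2,3,5,6,7} D(Y)={5,6}: no change
Constraint 3 (X < Y) on D(X)={4,5} D(Y)={5,6}: no change
So after constraint 3: D(Y) = {5,6}

Answer: {5,6}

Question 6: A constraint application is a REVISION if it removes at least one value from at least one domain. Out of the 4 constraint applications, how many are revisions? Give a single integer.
Constraint 1 (X < Y) on D(X)={4,5,6,7} D(Y)={2,5,6}: X {4,5,6,7}->{4,5}; Y {2,5,6}->{5,6} => REVISION
Constraint 2 (Z != Y) on D(Z)={1,2,3,5,6,7} D(Y)={5,6}: no change => not a revision
Constraint 3 (X < Y) on D(X)={4,5} D(Y)={5,6}: no change => not a revision
Constraint 4 (Y < X) on D(Y)={5,6} D(X)={4,5}: Y {5,6}->{}; X {4,5}->{} => REVISION
Total revisions = 2

Answer: 2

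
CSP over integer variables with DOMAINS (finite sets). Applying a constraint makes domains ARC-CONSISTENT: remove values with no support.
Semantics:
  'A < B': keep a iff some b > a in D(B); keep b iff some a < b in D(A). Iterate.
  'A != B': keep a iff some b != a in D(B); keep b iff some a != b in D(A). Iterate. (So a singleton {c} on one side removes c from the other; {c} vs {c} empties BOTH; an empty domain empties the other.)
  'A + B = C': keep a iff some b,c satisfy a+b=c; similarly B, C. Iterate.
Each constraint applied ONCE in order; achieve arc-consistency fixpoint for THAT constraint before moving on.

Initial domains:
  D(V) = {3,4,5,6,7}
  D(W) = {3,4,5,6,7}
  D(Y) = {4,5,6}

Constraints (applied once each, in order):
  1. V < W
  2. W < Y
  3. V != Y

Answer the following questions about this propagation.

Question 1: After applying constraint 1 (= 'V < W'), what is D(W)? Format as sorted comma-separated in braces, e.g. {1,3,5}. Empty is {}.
Constraint 1 (V < W) on D(V)={3,4,5,6,7} D(W)={3,4,5,6,7}: V {3,4,5,6,7}->{3,4,5,6}; W {3,4,5,6,7}->{4,5,6,7}
So after constraint 1: D(W) = {4,5,6,7}

Answer: {4,5,6,7}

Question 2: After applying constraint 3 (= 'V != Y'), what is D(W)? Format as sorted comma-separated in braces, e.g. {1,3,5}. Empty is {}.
Constraint 1 (V < W) on D(V)={3,4,5,6,7} D(W)={3,4,5,6,7}: V {3,4,5,6,7}->{3,4,5,6}; W {3,4,5,6,7}->{4,5,6,7}
Constraint 2 (W < Y) on D(W)={4,5,6,7} D(Y)={4,5,6}: W {4,5,6,7}->{4,5}; Y {4,5,6}->{5,6}
Constraint 3 (V != Y) on D(V)={3,4,5,6} D(Y)={5,6}: no change
So after constraint 3: D(W) = {4,5}

Answer: {4,5}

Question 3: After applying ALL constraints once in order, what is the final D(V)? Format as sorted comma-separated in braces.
Constraint 1 (V < W) on D(V)={3,4,5,6,7} D(W)={3,4,5,6,7}: V {3,4,5,6,7}->{3,4,5,6}; W {3,4,5,6,7}->{4,5,6,7}
Constraint 2 (W < Y) on D(W)={4,5,6,7} D(Y)={4,5,6}: W {4,5,6,7}->{4,5}; Y {4,5,6}->{5,6}
Constraint 3 (V != Y) on D(V)={3,4,5,6} D(Y)={5,6}: no change
So after all 3 constraints: D(V) = {3,4,5,6}

Answer: {3,4,5,6}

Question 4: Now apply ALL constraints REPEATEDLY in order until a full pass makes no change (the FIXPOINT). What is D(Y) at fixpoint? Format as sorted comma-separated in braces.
pass 0 (initial): D(Y)={4,5,6}
pass 1: V {3,4,5,6,7}->{3,4,5,6}; W {3,4,5,6,7}->{4,5}; Y {4,5,6}->{5,6}
pass 2: V {3,4,5,6}->{3,4}
pass 3: no change
Fixpoint after 3 passes: D(Y) = {5,6}

Answer: {5,6}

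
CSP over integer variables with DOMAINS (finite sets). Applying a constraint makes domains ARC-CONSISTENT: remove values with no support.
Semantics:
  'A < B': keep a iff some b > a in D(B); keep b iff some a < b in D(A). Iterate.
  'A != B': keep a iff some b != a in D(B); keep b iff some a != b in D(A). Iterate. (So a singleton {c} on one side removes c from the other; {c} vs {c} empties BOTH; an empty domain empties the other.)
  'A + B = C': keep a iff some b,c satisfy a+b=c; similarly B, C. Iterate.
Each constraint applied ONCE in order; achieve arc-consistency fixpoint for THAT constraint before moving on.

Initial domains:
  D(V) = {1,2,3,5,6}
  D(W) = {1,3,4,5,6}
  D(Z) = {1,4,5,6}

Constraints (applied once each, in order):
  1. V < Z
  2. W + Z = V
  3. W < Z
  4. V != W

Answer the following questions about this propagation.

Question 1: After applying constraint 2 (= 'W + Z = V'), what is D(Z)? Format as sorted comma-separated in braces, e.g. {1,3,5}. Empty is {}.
Answer: {4}

Derivation:
Constraint 1 (V < Z) on D(V)={1,2,3,5,6} D(Z)={1,4,5,6}: V {1,2,3,5,6}->{1,2,3,5}; Z {1,4,5,6}->{4,5,6}
Constraint 2 (W + Z = V) on D(W)={1,3,4,5,6} D(Z)={4,5,6} D(V)={1,2,3,5}: W {1,3,4,5,6}->{1}; Z {4,5,6}->{4}; V {1,2,3,5}->{5}
So after constraint 2: D(Z) = {4}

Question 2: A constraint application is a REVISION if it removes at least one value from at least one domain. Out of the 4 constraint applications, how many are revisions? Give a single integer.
Constraint 1 (V < Z) on D(V)={1,2,3,5,6} D(Z)={1,4,5,6}: V {1,2,3,5,6}->{1,2,3,5}; Z {1,4,5,6}->{4,5,6} => REVISION
Constraint 2 (W + Z = V) on D(W)={1,3,4,5,6} D(Z)={4,5,6} D(V)={1,2,3,5}: W {1,3,4,5,6}->{1}; Z {4,5,6}->{4}; V {1,2,3,5}->{5} => REVISION
Constraint 3 (W < Z) on D(W)={1} D(Z)={4}: no change => not a revision
Constraint 4 (V != W) on D(V)={5} D(W)={1}: no change => not a revision
Total revisions = 2

Answer: 2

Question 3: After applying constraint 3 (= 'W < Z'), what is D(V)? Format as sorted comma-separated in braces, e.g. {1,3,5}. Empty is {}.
Constraint 1 (V < Z) on D(V)={1,2,3,5,6} D(Z)={1,4,5,6}: V {1,2,3,5,6}->{1,2,3,5}; Z {1,4,5,6}->{4,5,6}
Constraint 2 (W + Z = V) on D(W)={1,3,4,5,6} D(Z)={4,5,6} D(V)={1,2,3,5}: W {1,3,4,5,6}->{1}; Z {4,5,6}->{4}; V {1,2,3,5}->{5}
Constraint 3 (W < Z) on D(W)={1} D(Z)={4}: no change
So after constraint 3: D(V) = {5}

Answer: {5}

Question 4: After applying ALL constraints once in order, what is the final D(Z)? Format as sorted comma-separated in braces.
Answer: {4}

Derivation:
Constraint 1 (V < Z) on D(V)={1,2,3,5,6} D(Z)={1,4,5,6}: V {1,2,3,5,6}->{1,2,3,5}; Z {1,4,5,6}->{4,5,6}
Constraint 2 (W + Z = V) on D(W)={1,3,4,5,6} D(Z)={4,5,6} D(V)={1,2,3,5}: W {1,3,4,5,6}->{1}; Z {4,5,6}->{4}; V {1,2,3,5}->{5}
Constraint 3 (W < Z) on D(W)={1} D(Z)={4}: no change
Constraint 4 (V != W) on D(V)={5} D(W)={1}: no change
So after all 4 constraints: D(Z) = {4}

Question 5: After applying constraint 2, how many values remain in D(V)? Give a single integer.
Constraint 1 (V < Z) on D(V)={1,2,3,5,6} D(Z)={1,4,5,6}: V {1,2,3,5,6}->{1,2,3,5}; Z {1,4,5,6}->{4,5,6}
Constraint 2 (W + Z = V) on D(W)={1,3,4,5,6} D(Z)={4,5,6} D(V)={1,2,3,5}: W {1,3,4,5,6}->{1}; Z {4,5,6}->{4}; V {1,2,3,5}->{5}
So after constraint 2: D(V)={5}, size = 1

Answer: 1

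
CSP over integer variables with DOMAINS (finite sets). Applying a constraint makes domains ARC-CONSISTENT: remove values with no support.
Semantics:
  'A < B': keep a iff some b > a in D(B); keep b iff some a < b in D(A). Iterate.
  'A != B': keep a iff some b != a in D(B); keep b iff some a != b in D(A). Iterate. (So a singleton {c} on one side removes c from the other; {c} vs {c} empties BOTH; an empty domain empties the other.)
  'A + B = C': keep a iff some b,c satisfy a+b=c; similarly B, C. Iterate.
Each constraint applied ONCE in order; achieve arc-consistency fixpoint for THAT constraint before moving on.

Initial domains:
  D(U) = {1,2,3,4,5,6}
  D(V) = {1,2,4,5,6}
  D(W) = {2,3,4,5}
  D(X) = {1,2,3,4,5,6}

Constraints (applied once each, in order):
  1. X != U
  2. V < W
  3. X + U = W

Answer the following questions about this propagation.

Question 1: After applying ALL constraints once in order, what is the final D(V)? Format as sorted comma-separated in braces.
Answer: {1,2,4}

Derivation:
Constraint 1 (X != U) on D(X)={1,2,3,4,5,6} D(U)={1,2,3,4,5,6}: no change
Constraint 2 (V < W) on D(V)={1,2,4,5,6} D(W)={2,3,4,5}: V {1,2,4,5,6}->{1,2,4}
Constraint 3 (X + U = W) on D(X)={1,2,3,4,5,6} D(U)={1,2,3,4,5,6} D(W)={2,3,4,5}: X {1,2,3,4,5,6}->{1,2,3,4}; U {1,2,3,4,5,6}->{1,2,3,4}
So after all 3 constraints: D(V) = {1,2,4}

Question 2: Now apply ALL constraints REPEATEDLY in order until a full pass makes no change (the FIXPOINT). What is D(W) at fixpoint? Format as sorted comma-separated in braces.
Answer: {2,3,4,5}

Derivation:
pass 0 (initial): D(W)={2,3,4,5}
pass 1: U {1,2,3,4,5,6}->{1,2,3,4}; V {1,2,4,5,6}->{1,2,4}; X {1,2,3,4,5,6}->{1,2,3,4}
pass 2: no change
Fixpoint after 2 passes: D(W) = {2,3,4,5}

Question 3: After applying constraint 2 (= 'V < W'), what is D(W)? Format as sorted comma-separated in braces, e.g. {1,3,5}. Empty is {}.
Constraint 1 (X != U) on D(X)={1,2,3,4,5,6} D(U)={1,2,3,4,5,6}: no change
Constraint 2 (V < W) on D(V)={1,2,4,5,6} D(W)={2,3,4,5}: V {1,2,4,5,6}->{1,2,4}
So after constraint 2: D(W) = {2,3,4,5}

Answer: {2,3,4,5}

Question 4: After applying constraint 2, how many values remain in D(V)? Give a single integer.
Answer: 3

Derivation:
Constraint 1 (X != U) on D(X)={1,2,3,4,5,6} D(U)={1,2,3,4,5,6}: no change
Constraint 2 (V < W) on D(V)={1,2,4,5,6} D(W)={2,3,4,5}: V {1,2,4,5,6}->{1,2,4}
So after constraint 2: D(V)={1,2,4}, size = 3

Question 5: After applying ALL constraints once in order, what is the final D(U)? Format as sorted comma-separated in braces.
Constraint 1 (X != U) on D(X)={1,2,3,4,5,6} D(U)={1,2,3,4,5,6}: no change
Constraint 2 (V < W) on D(V)={1,2,4,5,6} D(W)={2,3,4,5}: V {1,2,4,5,6}->{1,2,4}
Constraint 3 (X + U = W) on D(X)={1,2,3,4,5,6} D(U)={1,2,3,4,5,6} D(W)={2,3,4,5}: X {1,2,3,4,5,6}->{1,2,3,4}; U {1,2,3,4,5,6}->{1,2,3,4}
So after all 3 constraints: D(U) = {1,2,3,4}

Answer: {1,2,3,4}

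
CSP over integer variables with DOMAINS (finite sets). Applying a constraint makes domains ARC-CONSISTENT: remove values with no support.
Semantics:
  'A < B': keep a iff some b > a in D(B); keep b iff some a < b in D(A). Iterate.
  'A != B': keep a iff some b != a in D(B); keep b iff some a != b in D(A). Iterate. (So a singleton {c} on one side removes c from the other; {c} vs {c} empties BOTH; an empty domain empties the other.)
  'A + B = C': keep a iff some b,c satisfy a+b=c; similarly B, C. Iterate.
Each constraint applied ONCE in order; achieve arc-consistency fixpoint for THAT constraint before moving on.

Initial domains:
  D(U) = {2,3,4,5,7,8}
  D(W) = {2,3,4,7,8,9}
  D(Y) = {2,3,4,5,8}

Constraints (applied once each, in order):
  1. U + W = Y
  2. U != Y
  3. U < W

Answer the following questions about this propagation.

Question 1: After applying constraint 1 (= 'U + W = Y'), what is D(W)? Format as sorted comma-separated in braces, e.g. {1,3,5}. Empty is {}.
Answer: {2,3,4}

Derivation:
Constraint 1 (U + W = Y) on D(U)={2,3,4,5,7,8} D(W)={2,3,4,7,8,9} D(Y)={2,3,4,5,8}: U {2,3,4,5,7,8}->{2,3,4,5}; W {2,3,4,7,8,9}->{2,3,4}; Y {2,3,4,5,8}->{4,5,8}
So after constraint 1: D(W) = {2,3,4}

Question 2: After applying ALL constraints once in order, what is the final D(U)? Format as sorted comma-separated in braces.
Answer: {2,3}

Derivation:
Constraint 1 (U + W = Y) on D(U)={2,3,4,5,7,8} D(W)={2,3,4,7,8,9} D(Y)={2,3,4,5,8}: U {2,3,4,5,7,8}->{2,3,4,5}; W {2,3,4,7,8,9}->{2,3,4}; Y {2,3,4,5,8}->{4,5,8}
Constraint 2 (U != Y) on D(U)={2,3,4,5} D(Y)={4,5,8}: no change
Constraint 3 (U < W) on D(U)={2,3,4,5} D(W)={2,3,4}: U {2,3,4,5}->{2,3}; W {2,3,4}->{3,4}
So after all 3 constraints: D(U) = {2,3}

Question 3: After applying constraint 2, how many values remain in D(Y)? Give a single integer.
Answer: 3

Derivation:
Constraint 1 (U + W = Y) on D(U)={2,3,4,5,7,8} D(W)={2,3,4,7,8,9} D(Y)={2,3,4,5,8}: U {2,3,4,5,7,8}->{2,3,4,5}; W {2,3,4,7,8,9}->{2,3,4}; Y {2,3,4,5,8}->{4,5,8}
Constraint 2 (U != Y) on D(U)={2,3,4,5} D(Y)={4,5,8}: no change
So after constraint 2: D(Y)={4,5,8}, size = 3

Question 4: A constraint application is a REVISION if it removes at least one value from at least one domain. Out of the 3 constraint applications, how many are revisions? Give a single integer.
Answer: 2

Derivation:
Constraint 1 (U + W = Y) on D(U)={2,3,4,5,7,8} D(W)={2,3,4,7,8,9} D(Y)={2,3,4,5,8}: U {2,3,4,5,7,8}->{2,3,4,5}; W {2,3,4,7,8,9}->{2,3,4}; Y {2,3,4,5,8}->{4,5,8} => REVISION
Constraint 2 (U != Y) on D(U)={2,3,4,5} D(Y)={4,5,8}: no change => not a revision
Constraint 3 (U < W) on D(U)={2,3,4,5} D(W)={2,3,4}: U {2,3,4,5}->{2,3}; W {2,3,4}->{3,4} => REVISION
Total revisions = 2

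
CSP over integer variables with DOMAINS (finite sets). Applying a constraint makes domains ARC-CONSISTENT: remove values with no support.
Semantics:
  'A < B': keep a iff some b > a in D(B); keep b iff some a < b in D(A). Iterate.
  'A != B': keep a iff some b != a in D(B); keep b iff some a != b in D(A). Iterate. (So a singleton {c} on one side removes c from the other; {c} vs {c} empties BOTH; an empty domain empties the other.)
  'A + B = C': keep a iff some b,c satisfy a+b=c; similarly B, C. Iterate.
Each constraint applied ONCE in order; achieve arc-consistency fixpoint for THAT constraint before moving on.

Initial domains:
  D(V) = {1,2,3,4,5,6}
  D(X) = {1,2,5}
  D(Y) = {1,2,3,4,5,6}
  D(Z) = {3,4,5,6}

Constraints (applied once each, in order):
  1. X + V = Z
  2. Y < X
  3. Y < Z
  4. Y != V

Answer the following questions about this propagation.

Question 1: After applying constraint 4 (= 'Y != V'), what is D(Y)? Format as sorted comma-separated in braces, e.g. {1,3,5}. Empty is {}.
Answer: {1,2,3,4}

Derivation:
Constraint 1 (X + V = Z) on D(X)={1,2,5} D(V)={1,2,3,4,5,6} D(Z)={3,4,5,6}: V {1,2,3,4,5,6}->{1,2,3,4,5}
Constraint 2 (Y < X) on D(Y)={1,2,3,4,5,6} D(X)={1,2,5}: Y {1,2,3,4,5,6}->{1,2,3,4}; X {1,2,5}->{2,5}
Constraint 3 (Y < Z) on D(Y)={1,2,3,4} D(Z)={3,4,5,6}: no change
Constraint 4 (Y != V) on D(Y)={1,2,3,4} D(V)={1,2,3,4,5}: no change
So after constraint 4: D(Y) = {1,2,3,4}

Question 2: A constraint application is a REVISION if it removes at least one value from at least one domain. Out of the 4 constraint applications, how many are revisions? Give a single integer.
Constraint 1 (X + V = Z) on D(X)={1,2,5} D(V)={1,2,3,4,5,6} D(Z)={3,4,5,6}: V {1,2,3,4,5,6}->{1,2,3,4,5} => REVISION
Constraint 2 (Y < X) on D(Y)={1,2,3,4,5,6} D(X)={1,2,5}: Y {1,2,3,4,5,6}->{1,2,3,4}; X {1,2,5}->{2,5} => REVISION
Constraint 3 (Y < Z) on D(Y)={1,2,3,4} D(Z)={3,4,5,6}: no change => not a revision
Constraint 4 (Y != V) on D(Y)={1,2,3,4} D(V)={1,2,3,4,5}: no change => not a revision
Total revisions = 2

Answer: 2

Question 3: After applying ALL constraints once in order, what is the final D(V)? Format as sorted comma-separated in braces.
Constraint 1 (X + V = Z) on D(X)={1,2,5} D(V)={1,2,3,4,5,6} D(Z)={3,4,5,6}: V {1,2,3,4,5,6}->{1,2,3,4,5}
Constraint 2 (Y < X) on D(Y)={1,2,3,4,5,6} D(X)={1,2,5}: Y {1,2,3,4,5,6}->{1,2,3,4}; X {1,2,5}->{2,5}
Constraint 3 (Y < Z) on D(Y)={1,2,3,4} D(Z)={3,4,5,6}: no change
Constraint 4 (Y != V) on D(Y)={1,2,3,4} D(V)={1,2,3,4,5}: no change
So after all 4 constraints: D(V) = {1,2,3,4,5}

Answer: {1,2,3,4,5}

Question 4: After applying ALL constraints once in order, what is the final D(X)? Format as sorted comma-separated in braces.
Constraint 1 (X + V = Z) on D(X)={1,2,5} D(V)={1,2,3,4,5,6} D(Z)={3,4,5,6}: V {1,2,3,4,5,6}->{1,2,3,4,5}
Constraint 2 (Y < X) on D(Y)={1,2,3,4,5,6} D(X)={1,2,5}: Y {1,2,3,4,5,6}->{1,2,3,4}; X {1,2,5}->{2,5}
Constraint 3 (Y < Z) on D(Y)={1,2,3,4} D(Z)={3,4,5,6}: no change
Constraint 4 (Y != V) on D(Y)={1,2,3,4} D(V)={1,2,3,4,5}: no change
So after all 4 constraints: D(X) = {2,5}

Answer: {2,5}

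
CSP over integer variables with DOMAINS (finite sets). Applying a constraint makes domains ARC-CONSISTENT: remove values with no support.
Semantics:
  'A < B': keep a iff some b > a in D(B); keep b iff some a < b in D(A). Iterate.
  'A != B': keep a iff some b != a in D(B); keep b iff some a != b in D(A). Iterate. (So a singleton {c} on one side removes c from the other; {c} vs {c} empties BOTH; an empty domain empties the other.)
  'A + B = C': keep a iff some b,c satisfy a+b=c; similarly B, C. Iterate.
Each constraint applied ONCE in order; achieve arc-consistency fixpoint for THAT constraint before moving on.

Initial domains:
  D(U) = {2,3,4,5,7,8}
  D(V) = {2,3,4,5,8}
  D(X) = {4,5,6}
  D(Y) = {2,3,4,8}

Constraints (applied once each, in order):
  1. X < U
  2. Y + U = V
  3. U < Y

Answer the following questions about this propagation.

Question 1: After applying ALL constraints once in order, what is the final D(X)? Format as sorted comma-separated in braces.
Answer: {4,5,6}

Derivation:
Constraint 1 (X < U) on D(X)={4,5,6} D(U)={2,3,4,5,7,8}: U {2,3,4,5,7,8}->{5,7,8}
Constraint 2 (Y + U = V) on D(Y)={2,3,4,8} D(U)={5,7,8} D(V)={2,3,4,5,8}: Y {2,3,4,8}->{3}; U {5,7,8}->{5}; V {2,3,4,5,8}->{8}
Constraint 3 (U < Y) on D(U)={5} D(Y)={3}: U {5}->{}; Y {3}->{}
So after all 3 constraints: D(X) = {4,5,6}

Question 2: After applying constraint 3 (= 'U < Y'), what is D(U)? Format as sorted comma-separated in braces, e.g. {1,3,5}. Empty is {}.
Constraint 1 (X < U) on D(X)={4,5,6} D(U)={2,3,4,5,7,8}: U {2,3,4,5,7,8}->{5,7,8}
Constraint 2 (Y + U = V) on D(Y)={2,3,4,8} D(U)={5,7,8} D(V)={2,3,4,5,8}: Y {2,3,4,8}->{3}; U {5,7,8}->{5}; V {2,3,4,5,8}->{8}
Constraint 3 (U < Y) on D(U)={5} D(Y)={3}: U {5}->{}; Y {3}->{}
So after constraint 3: D(U) = {}

Answer: {}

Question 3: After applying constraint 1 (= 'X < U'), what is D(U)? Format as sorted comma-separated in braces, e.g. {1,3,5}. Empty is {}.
Answer: {5,7,8}

Derivation:
Constraint 1 (X < U) on D(X)={4,5,6} D(U)={2,3,4,5,7,8}: U {2,3,4,5,7,8}->{5,7,8}
So after constraint 1: D(U) = {5,7,8}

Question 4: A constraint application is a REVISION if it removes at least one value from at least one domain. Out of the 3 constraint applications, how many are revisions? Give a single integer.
Answer: 3

Derivation:
Constraint 1 (X < U) on D(X)={4,5,6} D(U)={2,3,4,5,7,8}: U {2,3,4,5,7,8}->{5,7,8} => REVISION
Constraint 2 (Y + U = V) on D(Y)={2,3,4,8} D(U)={5,7,8} D(V)={2,3,4,5,8}: Y {2,3,4,8}->{3}; U {5,7,8}->{5}; V {2,3,4,5,8}->{8} => REVISION
Constraint 3 (U < Y) on D(U)={5} D(Y)={3}: U {5}->{}; Y {3}->{} => REVISION
Total revisions = 3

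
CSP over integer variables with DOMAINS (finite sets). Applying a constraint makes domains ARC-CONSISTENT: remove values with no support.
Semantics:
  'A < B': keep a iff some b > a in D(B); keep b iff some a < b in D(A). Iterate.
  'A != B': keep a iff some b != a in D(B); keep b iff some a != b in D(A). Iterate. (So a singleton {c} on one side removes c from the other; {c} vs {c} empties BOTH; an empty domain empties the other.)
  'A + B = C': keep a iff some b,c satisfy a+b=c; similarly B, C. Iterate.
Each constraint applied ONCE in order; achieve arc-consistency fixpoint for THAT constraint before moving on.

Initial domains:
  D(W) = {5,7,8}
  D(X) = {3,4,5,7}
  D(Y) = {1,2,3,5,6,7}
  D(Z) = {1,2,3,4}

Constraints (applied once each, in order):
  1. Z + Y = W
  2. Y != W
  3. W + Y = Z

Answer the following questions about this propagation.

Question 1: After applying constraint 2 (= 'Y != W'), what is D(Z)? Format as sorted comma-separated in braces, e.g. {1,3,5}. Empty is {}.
Answer: {1,2,3,4}

Derivation:
Constraint 1 (Z + Y = W) on D(Z)={1,2,3,4} D(Y)={1,2,3,5,6,7} D(W)={5,7,8}: no change
Constraint 2 (Y != W) on D(Y)={1,2,3,5,6,7} D(W)={5,7,8}: no change
So after constraint 2: D(Z) = {1,2,3,4}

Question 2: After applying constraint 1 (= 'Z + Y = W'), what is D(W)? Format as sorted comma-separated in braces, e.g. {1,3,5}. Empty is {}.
Answer: {5,7,8}

Derivation:
Constraint 1 (Z + Y = W) on D(Z)={1,2,3,4} D(Y)={1,2,3,5,6,7} D(W)={5,7,8}: no change
So after constraint 1: D(W) = {5,7,8}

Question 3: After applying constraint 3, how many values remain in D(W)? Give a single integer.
Constraint 1 (Z + Y = W) on D(Z)={1,2,3,4} D(Y)={1,2,3,5,6,7} D(W)={5,7,8}: no change
Constraint 2 (Y != W) on D(Y)={1,2,3,5,6,7} D(W)={5,7,8}: no change
Constraint 3 (W + Y = Z) on D(W)={5,7,8} D(Y)={1,2,3,5,6,7} D(Z)={1,2,3,4}: W {5,7,8}->{}; Y {1,2,3,5,6,7}->{}; Z {1,2,3,4}->{}
So after constraint 3: D(W)={}, size = 0

Answer: 0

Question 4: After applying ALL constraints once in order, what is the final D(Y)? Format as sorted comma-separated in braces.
Answer: {}

Derivation:
Constraint 1 (Z + Y = W) on D(Z)={1,2,3,4} D(Y)={1,2,3,5,6,7} D(W)={5,7,8}: no change
Constraint 2 (Y != W) on D(Y)={1,2,3,5,6,7} D(W)={5,7,8}: no change
Constraint 3 (W + Y = Z) on D(W)={5,7,8} D(Y)={1,2,3,5,6,7} D(Z)={1,2,3,4}: W {5,7,8}->{}; Y {1,2,3,5,6,7}->{}; Z {1,2,3,4}->{}
So after all 3 constraints: D(Y) = {}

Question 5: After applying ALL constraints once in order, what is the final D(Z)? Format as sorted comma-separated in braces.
Constraint 1 (Z + Y = W) on D(Z)={1,2,3,4} D(Y)={1,2,3,5,6,7} D(W)={5,7,8}: no change
Constraint 2 (Y != W) on D(Y)={1,2,3,5,6,7} D(W)={5,7,8}: no change
Constraint 3 (W + Y = Z) on D(W)={5,7,8} D(Y)={1,2,3,5,6,7} D(Z)={1,2,3,4}: W {5,7,8}->{}; Y {1,2,3,5,6,7}->{}; Z {1,2,3,4}->{}
So after all 3 constraints: D(Z) = {}

Answer: {}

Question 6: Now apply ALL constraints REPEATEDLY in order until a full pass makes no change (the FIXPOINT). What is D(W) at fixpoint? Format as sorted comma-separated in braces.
Answer: {}

Derivation:
pass 0 (initial): D(W)={5,7,8}
pass 1: W {5,7,8}->{}; Y {1,2,3,5,6,7}->{}; Z {1,2,3,4}->{}
pass 2: no change
Fixpoint after 2 passes: D(W) = {}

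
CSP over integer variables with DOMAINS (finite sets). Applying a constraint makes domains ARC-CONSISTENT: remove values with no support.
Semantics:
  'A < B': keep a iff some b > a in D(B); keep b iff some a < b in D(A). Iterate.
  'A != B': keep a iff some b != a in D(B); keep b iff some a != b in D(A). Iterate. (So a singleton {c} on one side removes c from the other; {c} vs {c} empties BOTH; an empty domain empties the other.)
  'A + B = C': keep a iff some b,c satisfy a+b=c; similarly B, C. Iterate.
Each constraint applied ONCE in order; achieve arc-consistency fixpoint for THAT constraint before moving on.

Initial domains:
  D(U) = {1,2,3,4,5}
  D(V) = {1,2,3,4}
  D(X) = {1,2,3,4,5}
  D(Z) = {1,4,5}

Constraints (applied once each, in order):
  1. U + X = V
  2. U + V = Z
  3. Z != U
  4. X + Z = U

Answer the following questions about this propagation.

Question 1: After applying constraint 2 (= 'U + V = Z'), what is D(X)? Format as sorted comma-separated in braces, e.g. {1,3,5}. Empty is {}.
Answer: {1,2,3}

Derivation:
Constraint 1 (U + X = V) on D(U)={1,2,3,4,5} D(X)={1,2,3,4,5} D(V)={1,2,3,4}: U {1,2,3,4,5}->{1,2,3}; X {1,2,3,4,5}->{1,2,3}; V {1,2,3,4}->{2,3,4}
Constraint 2 (U + V = Z) on D(U)={1,2,3} D(V)={2,3,4} D(Z)={1,4,5}: Z {1,4,5}->{4,5}
So after constraint 2: D(X) = {1,2,3}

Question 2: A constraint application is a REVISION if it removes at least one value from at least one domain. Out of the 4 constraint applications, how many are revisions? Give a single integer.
Answer: 3

Derivation:
Constraint 1 (U + X = V) on D(U)={1,2,3,4,5} D(X)={1,2,3,4,5} D(V)={1,2,3,4}: U {1,2,3,4,5}->{1,2,3}; X {1,2,3,4,5}->{1,2,3}; V {1,2,3,4}->{2,3,4} => REVISION
Constraint 2 (U + V = Z) on D(U)={1,2,3} D(V)={2,3,4} D(Z)={1,4,5}: Z {1,4,5}->{4,5} => REVISION
Constraint 3 (Z != U) on D(Z)={4,5} D(U)={1,2,3}: no change => not a revision
Constraint 4 (X + Z = U) on D(X)={1,2,3} D(Z)={4,5} D(U)={1,2,3}: X {1,2,3}->{}; Z {4,5}->{}; U {1,2,3}->{} => REVISION
Total revisions = 3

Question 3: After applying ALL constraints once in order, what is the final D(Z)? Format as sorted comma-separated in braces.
Answer: {}

Derivation:
Constraint 1 (U + X = V) on D(U)={1,2,3,4,5} D(X)={1,2,3,4,5} D(V)={1,2,3,4}: U {1,2,3,4,5}->{1,2,3}; X {1,2,3,4,5}->{1,2,3}; V {1,2,3,4}->{2,3,4}
Constraint 2 (U + V = Z) on D(U)={1,2,3} D(V)={2,3,4} D(Z)={1,4,5}: Z {1,4,5}->{4,5}
Constraint 3 (Z != U) on D(Z)={4,5} D(U)={1,2,3}: no change
Constraint 4 (X + Z = U) on D(X)={1,2,3} D(Z)={4,5} D(U)={1,2,3}: X {1,2,3}->{}; Z {4,5}->{}; U {1,2,3}->{}
So after all 4 constraints: D(Z) = {}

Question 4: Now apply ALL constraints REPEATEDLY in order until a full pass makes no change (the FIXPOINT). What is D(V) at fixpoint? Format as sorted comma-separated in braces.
Answer: {}

Derivation:
pass 0 (initial): D(V)={1,2,3,4}
pass 1: U {1,2,3,4,5}->{}; V {1,2,3,4}->{2,3,4}; X {1,2,3,4,5}->{}; Z {1,4,5}->{}
pass 2: V {2,3,4}->{}
pass 3: no change
Fixpoint after 3 passes: D(V) = {}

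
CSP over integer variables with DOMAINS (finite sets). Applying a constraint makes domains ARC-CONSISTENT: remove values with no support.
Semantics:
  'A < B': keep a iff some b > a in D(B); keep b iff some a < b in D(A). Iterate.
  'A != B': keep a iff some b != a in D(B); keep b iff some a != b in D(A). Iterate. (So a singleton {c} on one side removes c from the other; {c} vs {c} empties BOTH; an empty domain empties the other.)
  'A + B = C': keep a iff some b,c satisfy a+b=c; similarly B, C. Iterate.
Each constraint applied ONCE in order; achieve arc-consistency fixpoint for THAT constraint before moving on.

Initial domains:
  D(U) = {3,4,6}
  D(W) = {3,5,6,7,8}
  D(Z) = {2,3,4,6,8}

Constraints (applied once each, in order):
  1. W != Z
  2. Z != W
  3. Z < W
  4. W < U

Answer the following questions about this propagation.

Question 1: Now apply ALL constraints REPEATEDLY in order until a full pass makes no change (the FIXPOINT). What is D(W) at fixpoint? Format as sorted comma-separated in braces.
Answer: {3,5}

Derivation:
pass 0 (initial): D(W)={3,5,6,7,8}
pass 1: U {3,4,6}->{4,6}; W {3,5,6,7,8}->{3,5}; Z {2,3,4,6,8}->{2,3,4,6}
pass 2: Z {2,3,4,6}->{2,3,4}
pass 3: no change
Fixpoint after 3 passes: D(W) = {3,5}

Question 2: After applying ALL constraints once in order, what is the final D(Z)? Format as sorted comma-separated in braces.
Constraint 1 (W != Z) on D(W)={3,5,6,7,8} D(Z)={2,3,4,6,8}: no change
Constraint 2 (Z != W) on D(Z)={2,3,4,6,8} D(W)={3,5,6,7,8}: no change
Constraint 3 (Z < W) on D(Z)={2,3,4,6,8} D(W)={3,5,6,7,8}: Z {2,3,4,6,8}->{2,3,4,6}
Constraint 4 (W < U) on D(W)={3,5,6,7,8} D(U)={3,4,6}: W {3,5,6,7,8}->{3,5}; U {3,4,6}->{4,6}
So after all 4 constraints: D(Z) = {2,3,4,6}

Answer: {2,3,4,6}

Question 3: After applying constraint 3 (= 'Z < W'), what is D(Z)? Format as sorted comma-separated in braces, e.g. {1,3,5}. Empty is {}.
Constraint 1 (W != Z) on D(W)={3,5,6,7,8} D(Z)={2,3,4,6,8}: no change
Constraint 2 (Z != W) on D(Z)={2,3,4,6,8} D(W)={3,5,6,7,8}: no change
Constraint 3 (Z < W) on D(Z)={2,3,4,6,8} D(W)={3,5,6,7,8}: Z {2,3,4,6,8}->{2,3,4,6}
So after constraint 3: D(Z) = {2,3,4,6}

Answer: {2,3,4,6}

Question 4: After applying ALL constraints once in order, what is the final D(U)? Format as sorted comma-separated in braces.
Answer: {4,6}

Derivation:
Constraint 1 (W != Z) on D(W)={3,5,6,7,8} D(Z)={2,3,4,6,8}: no change
Constraint 2 (Z != W) on D(Z)={2,3,4,6,8} D(W)={3,5,6,7,8}: no change
Constraint 3 (Z < W) on D(Z)={2,3,4,6,8} D(W)={3,5,6,7,8}: Z {2,3,4,6,8}->{2,3,4,6}
Constraint 4 (W < U) on D(W)={3,5,6,7,8} D(U)={3,4,6}: W {3,5,6,7,8}->{3,5}; U {3,4,6}->{4,6}
So after all 4 constraints: D(U) = {4,6}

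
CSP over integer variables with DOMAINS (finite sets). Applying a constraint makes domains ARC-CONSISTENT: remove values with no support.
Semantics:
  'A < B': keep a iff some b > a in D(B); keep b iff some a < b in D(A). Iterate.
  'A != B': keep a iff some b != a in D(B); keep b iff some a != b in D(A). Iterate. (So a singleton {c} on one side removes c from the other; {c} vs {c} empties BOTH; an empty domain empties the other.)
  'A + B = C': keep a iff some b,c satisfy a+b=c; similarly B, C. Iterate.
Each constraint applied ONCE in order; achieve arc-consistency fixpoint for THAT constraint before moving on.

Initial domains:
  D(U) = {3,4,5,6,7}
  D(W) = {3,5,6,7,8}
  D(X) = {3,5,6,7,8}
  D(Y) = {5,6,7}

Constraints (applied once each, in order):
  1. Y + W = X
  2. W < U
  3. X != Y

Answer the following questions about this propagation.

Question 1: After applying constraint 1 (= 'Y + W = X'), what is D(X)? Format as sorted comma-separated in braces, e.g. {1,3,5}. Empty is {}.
Constraint 1 (Y + W = X) on D(Y)={5,6,7} D(W)={3,5,6,7,8} D(X)={3,5,6,7,8}: Y {5,6,7}->{5}; W {3,5,6,7,8}->{3}; X {3,5,6,7,8}->{8}
So after constraint 1: D(X) = {8}

Answer: {8}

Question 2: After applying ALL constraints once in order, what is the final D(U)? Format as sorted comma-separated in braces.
Constraint 1 (Y + W = X) on D(Y)={5,6,7} D(W)={3,5,6,7,8} D(X)={3,5,6,7,8}: Y {5,6,7}->{5}; W {3,5,6,7,8}->{3}; X {3,5,6,7,8}->{8}
Constraint 2 (W < U) on D(W)={3} D(U)={3,4,5,6,7}: U {3,4,5,6,7}->{4,5,6,7}
Constraint 3 (X != Y) on D(X)={8} D(Y)={5}: no change
So after all 3 constraints: D(U) = {4,5,6,7}

Answer: {4,5,6,7}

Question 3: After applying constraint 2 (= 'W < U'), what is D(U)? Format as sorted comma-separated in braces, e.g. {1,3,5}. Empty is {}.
Constraint 1 (Y + W = X) on D(Y)={5,6,7} D(W)={3,5,6,7,8} D(X)={3,5,6,7,8}: Y {5,6,7}->{5}; W {3,5,6,7,8}->{3}; X {3,5,6,7,8}->{8}
Constraint 2 (W < U) on D(W)={3} D(U)={3,4,5,6,7}: U {3,4,5,6,7}->{4,5,6,7}
So after constraint 2: D(U) = {4,5,6,7}

Answer: {4,5,6,7}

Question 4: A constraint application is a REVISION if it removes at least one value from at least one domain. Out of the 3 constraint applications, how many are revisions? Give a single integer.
Answer: 2

Derivation:
Constraint 1 (Y + W = X) on D(Y)={5,6,7} D(W)={3,5,6,7,8} D(X)={3,5,6,7,8}: Y {5,6,7}->{5}; W {3,5,6,7,8}->{3}; X {3,5,6,7,8}->{8} => REVISION
Constraint 2 (W < U) on D(W)={3} D(U)={3,4,5,6,7}: U {3,4,5,6,7}->{4,5,6,7} => REVISION
Constraint 3 (X != Y) on D(X)={8} D(Y)={5}: no change => not a revision
Total revisions = 2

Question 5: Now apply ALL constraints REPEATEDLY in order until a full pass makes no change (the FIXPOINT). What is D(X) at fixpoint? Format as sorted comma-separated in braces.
Answer: {8}

Derivation:
pass 0 (initial): D(X)={3,5,6,7,8}
pass 1: U {3,4,5,6,7}->{4,5,6,7}; W {3,5,6,7,8}->{3}; X {3,5,6,7,8}->{8}; Y {5,6,7}->{5}
pass 2: no change
Fixpoint after 2 passes: D(X) = {8}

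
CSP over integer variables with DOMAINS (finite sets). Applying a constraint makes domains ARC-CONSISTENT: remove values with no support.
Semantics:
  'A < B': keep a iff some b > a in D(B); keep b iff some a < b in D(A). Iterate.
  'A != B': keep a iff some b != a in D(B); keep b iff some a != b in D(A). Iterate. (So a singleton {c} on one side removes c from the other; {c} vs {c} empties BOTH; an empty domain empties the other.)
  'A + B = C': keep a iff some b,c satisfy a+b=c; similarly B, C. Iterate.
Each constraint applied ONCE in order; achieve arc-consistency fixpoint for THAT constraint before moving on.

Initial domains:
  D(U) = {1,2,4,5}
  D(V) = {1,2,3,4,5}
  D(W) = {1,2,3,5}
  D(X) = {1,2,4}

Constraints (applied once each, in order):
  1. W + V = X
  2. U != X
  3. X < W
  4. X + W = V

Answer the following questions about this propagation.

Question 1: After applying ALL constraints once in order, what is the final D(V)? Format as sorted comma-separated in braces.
Answer: {}

Derivation:
Constraint 1 (W + V = X) on D(W)={1,2,3,5} D(V)={1,2,3,4,5} D(X)={1,2,4}: W {1,2,3,5}->{1,2,3}; V {1,2,3,4,5}->{1,2,3}; X {1,2,4}->{2,4}
Constraint 2 (U != X) on D(U)={1,2,4,5} D(X)={2,4}: no change
Constraint 3 (X < W) on D(X)={2,4} D(W)={1,2,3}: X {2,4}->{2}; W {1,2,3}->{3}
Constraint 4 (X + W = V) on D(X)={2} D(W)={3} D(V)={1,2,3}: X {2}->{}; W {3}->{}; V {1,2,3}->{}
So after all 4 constraints: D(V) = {}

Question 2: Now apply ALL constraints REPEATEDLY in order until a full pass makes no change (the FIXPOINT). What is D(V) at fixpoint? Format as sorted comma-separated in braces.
pass 0 (initial): D(V)={1,2,3,4,5}
pass 1: V {1,2,3,4,5}->{}; W {1,2,3,5}->{}; X {1,2,4}->{}
pass 2: U {1,2,4,5}->{}
pass 3: no change
Fixpoint after 3 passes: D(V) = {}

Answer: {}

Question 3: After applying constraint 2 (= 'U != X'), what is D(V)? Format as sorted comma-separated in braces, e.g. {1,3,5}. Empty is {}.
Answer: {1,2,3}

Derivation:
Constraint 1 (W + V = X) on D(W)={1,2,3,5} D(V)={1,2,3,4,5} D(X)={1,2,4}: W {1,2,3,5}->{1,2,3}; V {1,2,3,4,5}->{1,2,3}; X {1,2,4}->{2,4}
Constraint 2 (U != X) on D(U)={1,2,4,5} D(X)={2,4}: no change
So after constraint 2: D(V) = {1,2,3}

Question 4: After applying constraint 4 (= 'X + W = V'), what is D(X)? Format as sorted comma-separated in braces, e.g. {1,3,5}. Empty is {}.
Constraint 1 (W + V = X) on D(W)={1,2,3,5} D(V)={1,2,3,4,5} D(X)={1,2,4}: W {1,2,3,5}->{1,2,3}; V {1,2,3,4,5}->{1,2,3}; X {1,2,4}->{2,4}
Constraint 2 (U != X) on D(U)={1,2,4,5} D(X)={2,4}: no change
Constraint 3 (X < W) on D(X)={2,4} D(W)={1,2,3}: X {2,4}->{2}; W {1,2,3}->{3}
Constraint 4 (X + W = V) on D(X)={2} D(W)={3} D(V)={1,2,3}: X {2}->{}; W {3}->{}; V {1,2,3}->{}
So after constraint 4: D(X) = {}

Answer: {}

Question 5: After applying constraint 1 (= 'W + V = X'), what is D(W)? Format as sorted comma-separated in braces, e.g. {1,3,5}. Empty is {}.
Constraint 1 (W + V = X) on D(W)={1,2,3,5} D(V)={1,2,3,4,5} D(X)={1,2,4}: W {1,2,3,5}->{1,2,3}; V {1,2,3,4,5}->{1,2,3}; X {1,2,4}->{2,4}
So after constraint 1: D(W) = {1,2,3}

Answer: {1,2,3}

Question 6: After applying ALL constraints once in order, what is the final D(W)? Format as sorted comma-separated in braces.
Answer: {}

Derivation:
Constraint 1 (W + V = X) on D(W)={1,2,3,5} D(V)={1,2,3,4,5} D(X)={1,2,4}: W {1,2,3,5}->{1,2,3}; V {1,2,3,4,5}->{1,2,3}; X {1,2,4}->{2,4}
Constraint 2 (U != X) on D(U)={1,2,4,5} D(X)={2,4}: no change
Constraint 3 (X < W) on D(X)={2,4} D(W)={1,2,3}: X {2,4}->{2}; W {1,2,3}->{3}
Constraint 4 (X + W = V) on D(X)={2} D(W)={3} D(V)={1,2,3}: X {2}->{}; W {3}->{}; V {1,2,3}->{}
So after all 4 constraints: D(W) = {}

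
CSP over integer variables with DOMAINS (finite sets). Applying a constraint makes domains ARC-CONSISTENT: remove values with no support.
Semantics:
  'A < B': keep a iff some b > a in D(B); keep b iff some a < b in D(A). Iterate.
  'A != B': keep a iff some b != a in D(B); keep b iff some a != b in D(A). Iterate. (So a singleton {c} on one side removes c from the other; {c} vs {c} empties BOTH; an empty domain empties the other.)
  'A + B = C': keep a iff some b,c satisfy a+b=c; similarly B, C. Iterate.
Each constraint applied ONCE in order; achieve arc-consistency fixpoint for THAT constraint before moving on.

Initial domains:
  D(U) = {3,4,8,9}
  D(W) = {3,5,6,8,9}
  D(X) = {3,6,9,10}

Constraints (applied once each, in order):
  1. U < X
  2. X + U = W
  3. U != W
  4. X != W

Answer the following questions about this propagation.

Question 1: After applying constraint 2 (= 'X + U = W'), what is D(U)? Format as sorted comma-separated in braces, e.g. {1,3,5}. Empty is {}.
Constraint 1 (U < X) on D(U)={3,4,8,9} D(X)={3,6,9,10}: X {3,6,9,10}->{6,9,10}
Constraint 2 (X + U = W) on D(X)={6,9,10} D(U)={3,4,8,9} D(W)={3,5,6,8,9}: X {6,9,10}->{6}; U {3,4,8,9}->{3}; W {3,5,6,8,9}->{9}
So after constraint 2: D(U) = {3}

Answer: {3}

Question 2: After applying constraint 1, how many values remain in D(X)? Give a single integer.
Constraint 1 (U < X) on D(U)={3,4,8,9} D(X)={3,6,9,10}: X {3,6,9,10}->{6,9,10}
So after constraint 1: D(X)={6,9,10}, size = 3

Answer: 3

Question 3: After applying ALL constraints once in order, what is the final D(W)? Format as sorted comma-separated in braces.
Constraint 1 (U < X) on D(U)={3,4,8,9} D(X)={3,6,9,10}: X {3,6,9,10}->{6,9,10}
Constraint 2 (X + U = W) on D(X)={6,9,10} D(U)={3,4,8,9} D(W)={3,5,6,8,9}: X {6,9,10}->{6}; U {3,4,8,9}->{3}; W {3,5,6,8,9}->{9}
Constraint 3 (U != W) on D(U)={3} D(W)={9}: no change
Constraint 4 (X != W) on D(X)={6} D(W)={9}: no change
So after all 4 constraints: D(W) = {9}

Answer: {9}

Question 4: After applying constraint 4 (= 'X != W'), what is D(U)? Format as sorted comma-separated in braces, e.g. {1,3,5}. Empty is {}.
Answer: {3}

Derivation:
Constraint 1 (U < X) on D(U)={3,4,8,9} D(X)={3,6,9,10}: X {3,6,9,10}->{6,9,10}
Constraint 2 (X + U = W) on D(X)={6,9,10} D(U)={3,4,8,9} D(W)={3,5,6,8,9}: X {6,9,10}->{6}; U {3,4,8,9}->{3}; W {3,5,6,8,9}->{9}
Constraint 3 (U != W) on D(U)={3} D(W)={9}: no change
Constraint 4 (X != W) on D(X)={6} D(W)={9}: no change
So after constraint 4: D(U) = {3}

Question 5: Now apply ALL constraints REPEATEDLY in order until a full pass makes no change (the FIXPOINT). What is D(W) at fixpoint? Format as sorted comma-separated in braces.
Answer: {9}

Derivation:
pass 0 (initial): D(W)={3,5,6,8,9}
pass 1: U {3,4,8,9}->{3}; W {3,5,6,8,9}->{9}; X {3,6,9,10}->{6}
pass 2: no change
Fixpoint after 2 passes: D(W) = {9}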